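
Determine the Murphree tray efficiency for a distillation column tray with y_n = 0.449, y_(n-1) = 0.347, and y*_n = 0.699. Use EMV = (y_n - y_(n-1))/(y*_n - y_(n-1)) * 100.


Murphree vapor efficiency: EMV = (y_n - y_(n-1)) / (y*_n - y_(n-1)) * 100
EMV = (0.449 - 0.347) / (0.699 - 0.347) * 100 = 0.102 / 0.352 * 100 = 28.98

28.98 %


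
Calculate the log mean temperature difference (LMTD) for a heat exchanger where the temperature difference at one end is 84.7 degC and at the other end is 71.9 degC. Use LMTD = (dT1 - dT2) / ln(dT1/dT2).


LMTD = (dT1 - dT2) / ln(dT1/dT2)
= (84.7 - 71.9) / ln(84.7 / 71.9) = 12.8 / 0.163839 = 78.13

78.13 degC


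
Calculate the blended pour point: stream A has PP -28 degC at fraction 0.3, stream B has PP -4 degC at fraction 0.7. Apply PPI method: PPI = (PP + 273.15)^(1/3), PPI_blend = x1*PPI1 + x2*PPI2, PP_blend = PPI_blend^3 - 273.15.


PPI_1 = (-28 + 273.15)^(1/3) = 6.258601
PPI_2 = (-4 + 273.15)^(1/3) = 6.456514
PPI_blend = 0.3 * 6.258601 + 0.7 * 6.456514 = 6.39714
PP_blend = 6.39714^3 - 273.15 = 261.7927 - 273.15 = -11.36

-11.36 degC


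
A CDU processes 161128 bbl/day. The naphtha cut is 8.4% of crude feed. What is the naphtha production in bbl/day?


Crude throughput = 161128 bbl/day
Fraction yield = 8.4%
yield = throughput * fraction / 100
yield = 161128 * 8.4 / 100 = 13534.752

13534.752 bbl/day


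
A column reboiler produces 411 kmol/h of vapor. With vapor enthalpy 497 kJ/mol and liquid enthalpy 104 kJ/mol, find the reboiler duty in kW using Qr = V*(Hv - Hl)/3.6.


Qr = 411 * (497 - 104) / 3.6 = 411 * 393 / 3.6 = 44870

44870 kW


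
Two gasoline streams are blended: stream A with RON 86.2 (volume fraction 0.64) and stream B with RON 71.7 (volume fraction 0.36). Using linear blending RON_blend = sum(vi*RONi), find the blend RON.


Linear blending: RON_blend = sum(vi * RONi)
Contribution 1: 0.64 * 86.2 = 55.168
Contribution 2: 0.36 * 71.7 = 25.812
RON_blend = 55.168 + 25.812 = 80.98

80.98


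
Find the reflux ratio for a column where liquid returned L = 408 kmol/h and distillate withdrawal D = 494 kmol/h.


Reflux ratio definition: R = L / D (liquid returned / distillate withdrawn)
L = 408 kmol/h, D = 494 kmol/h
R = 408 / 494 = 0.8259

0.8259


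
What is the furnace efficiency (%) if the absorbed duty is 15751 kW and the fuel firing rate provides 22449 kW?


Furnace efficiency = Q_absorbed / Q_fuel * 100
= 15751 / 22449 * 100 = 70.16

70.16 %


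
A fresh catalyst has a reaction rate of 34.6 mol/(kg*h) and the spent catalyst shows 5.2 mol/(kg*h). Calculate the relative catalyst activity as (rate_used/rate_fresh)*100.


Activity (%) = (rate_used / rate_fresh) * 100
rate_used = 5.2, rate_fresh = 34.6
= (5.2 / 34.6) * 100
= 0.1503 * 100 = 15.03

15.03 %


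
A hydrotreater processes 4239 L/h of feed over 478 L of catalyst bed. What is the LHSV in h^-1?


LHSV = volumetric feed rate / catalyst volume
= 4239 L/h / 478 L
= 8.868 h^-1

8.868 h^-1


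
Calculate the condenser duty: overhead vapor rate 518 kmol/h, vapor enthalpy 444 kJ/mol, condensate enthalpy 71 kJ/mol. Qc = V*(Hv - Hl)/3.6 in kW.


Qc = 518 * (444 - 71) / 3.6 = 518 * 373 / 3.6 = 53670

53670 kW


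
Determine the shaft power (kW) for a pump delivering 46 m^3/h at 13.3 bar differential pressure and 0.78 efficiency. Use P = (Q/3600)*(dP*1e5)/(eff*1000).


Q = 46 / 3600 = 0.0127778 m^3/s
P = 0.0127778 * (13.3 * 1e5) / 0.78 / 1000 = 21.79

21.79 kW


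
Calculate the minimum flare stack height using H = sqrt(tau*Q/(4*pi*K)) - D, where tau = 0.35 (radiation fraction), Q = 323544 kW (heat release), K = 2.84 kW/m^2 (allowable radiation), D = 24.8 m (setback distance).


tau*Q/(4*pi*K) = 0.35 * 323544 / (4 * pi * 2.84) = 3173.02
sqrt(3173.02) = 56.3296
H = 56.3296 - 24.8 = 31.53

31.53 m


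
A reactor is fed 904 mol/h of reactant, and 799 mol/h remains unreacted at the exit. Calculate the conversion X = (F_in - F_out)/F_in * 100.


X = (F_in - F_out) / F_in * 100
Moles reacted = 904 - 799 = 105
X = 105 / 904 * 100
= 0.1162 * 100
= 11.62 %

11.62 %


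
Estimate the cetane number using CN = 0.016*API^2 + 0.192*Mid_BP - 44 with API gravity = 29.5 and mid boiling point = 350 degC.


CN = 0.016 * 29.5^2 + 0.192 * 350 - 44
CN = 13.924 + 67.2 - 44 = 37.124

37.124


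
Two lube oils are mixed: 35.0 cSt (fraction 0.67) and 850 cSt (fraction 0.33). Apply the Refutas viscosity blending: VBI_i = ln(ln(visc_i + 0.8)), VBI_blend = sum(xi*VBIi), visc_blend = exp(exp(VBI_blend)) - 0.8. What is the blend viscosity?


Refutas method: VBN_i = 14.534*ln(ln(visc_i + 0.8)) + 10.975, blended linearly by mass fraction; since VBN is linear in VBI_i = ln(ln(visc_i + 0.8)) and the fractions sum to 1, blend VBI directly: visc = exp(exp(VBI_blend)) - 0.8
VBI_1 = ln(ln(35.0 + 0.8)) = 1.27479
VBI_2 = ln(ln(850 + 0.8)) = 1.90898
VBI_blend = 0.67 * 1.27479 + 0.33 * 1.90898 = 1.48407
visc_blend = exp(exp(1.48407)) - 0.8 = 81.54

81.54 cSt


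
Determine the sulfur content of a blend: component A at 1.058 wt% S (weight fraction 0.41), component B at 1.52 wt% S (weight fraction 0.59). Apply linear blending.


Linear sulfur blending: S_blend = x1*S1 + x2*S2
Contribution 1: 0.41 * 1.058 = 0.43378 wt%
Contribution 2: 0.59 * 1.52 = 0.8968 wt%
S_blend = 0.43378 + 0.8968 = 1.33058

1.33058 wt%


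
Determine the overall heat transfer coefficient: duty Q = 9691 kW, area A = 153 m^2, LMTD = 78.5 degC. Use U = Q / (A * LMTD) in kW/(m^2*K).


From Q = U*A*LMTD, U = Q / (A * LMTD)
U = 9691 / (153 * 78.5) = 9691 / 12010.5 = 0.8069

0.8069 kW/(m^2*K)


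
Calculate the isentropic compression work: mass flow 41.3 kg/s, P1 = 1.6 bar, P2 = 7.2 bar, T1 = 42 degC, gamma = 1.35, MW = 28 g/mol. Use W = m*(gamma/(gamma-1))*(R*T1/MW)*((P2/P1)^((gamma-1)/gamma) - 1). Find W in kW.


Isentropic work: W = m*(gamma/(gamma-1))*(R*T1/MW)*((P2/P1)^((gamma-1)/gamma) - 1)
T1 = 42 + 273.15 = 315.15 K
Pressure ratio = 7.2 / 1.6 = 4.5
Exponent = (1.35 - 1)/1.35 = 0.259259
(P2/P1)^exp - 1 = 4.5^0.259259 - 1 = 0.4769
W = 41.3 * 1.35 / 0.35 * 8.314 * 315.15 / 28 * 0.4769 = 7109

7109 kW


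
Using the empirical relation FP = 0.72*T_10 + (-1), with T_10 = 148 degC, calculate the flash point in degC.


FP = 0.72 * 148 + (-1) = 105.56

105.56 degC


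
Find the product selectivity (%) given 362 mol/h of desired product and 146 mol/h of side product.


Selectivity = desired / (desired + undesired) * 100
Total products = 362 + 146 = 508 mol/h
S = 362 / 508 * 100
= 0.7126 * 100
= 71.26 %

71.26 %


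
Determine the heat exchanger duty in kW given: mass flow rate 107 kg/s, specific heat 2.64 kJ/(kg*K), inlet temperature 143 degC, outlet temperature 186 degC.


Q = m_dot * cp * delta_T
delta_T = 186 - 143 = 43 K
Q = 107 * 2.64 * 43
= 282.48 * 43
= 12146.64 kW

12146.64 kW


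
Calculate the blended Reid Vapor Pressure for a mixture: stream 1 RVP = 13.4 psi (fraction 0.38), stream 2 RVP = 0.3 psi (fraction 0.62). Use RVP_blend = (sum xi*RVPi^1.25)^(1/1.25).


Chevron index: RVP_blend = (sum xi*RVPi^1.25)^(1/1.25)
RVP^1.25 terms: 0.38 * 13.4^1.25 + 0.62 * 0.3^1.25 = 9.88002
RVP_blend = 9.88002^(1/1.25) = 6.249

6.249 psi


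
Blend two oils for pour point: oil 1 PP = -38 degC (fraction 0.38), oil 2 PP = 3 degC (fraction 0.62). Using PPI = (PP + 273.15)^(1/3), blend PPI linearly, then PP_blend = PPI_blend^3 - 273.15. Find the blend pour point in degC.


PPI_1 = (-38 + 273.15)^(1/3) = 6.172318
PPI_2 = (3 + 273.15)^(1/3) = 6.512009
PPI_blend = 0.38 * 6.172318 + 0.62 * 6.512009 = 6.382926
PP_blend = 6.382926^3 - 273.15 = 260.0515 - 273.15 = -13.1

-13.1 degC


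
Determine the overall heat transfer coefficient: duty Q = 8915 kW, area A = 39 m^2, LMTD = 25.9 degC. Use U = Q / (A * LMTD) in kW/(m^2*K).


From Q = U*A*LMTD, U = Q / (A * LMTD)
U = 8915 / (39 * 25.9) = 8915 / 1010.1 = 8.826

8.826 kW/(m^2*K)


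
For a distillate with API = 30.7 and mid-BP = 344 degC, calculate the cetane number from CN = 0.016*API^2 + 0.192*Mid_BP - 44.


CN = 0.016 * 30.7^2 + 0.192 * 344 - 44
CN = 15.07984 + 66.048 - 44 = 37.12784

37.12784


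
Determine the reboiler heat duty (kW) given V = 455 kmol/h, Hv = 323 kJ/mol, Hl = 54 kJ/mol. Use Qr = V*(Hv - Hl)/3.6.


Qr = 455 * (323 - 54) / 3.6 = 455 * 269 / 3.6 = 34000

34000 kW


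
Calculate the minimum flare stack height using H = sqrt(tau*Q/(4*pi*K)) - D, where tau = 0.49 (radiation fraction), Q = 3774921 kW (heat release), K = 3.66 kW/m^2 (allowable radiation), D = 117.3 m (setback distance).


tau*Q/(4*pi*K) = 0.49 * 3774921 / (4 * pi * 3.66) = 40217.3
sqrt(40217.3) = 200.543
H = 200.543 - 117.3 = 83.24

83.24 m


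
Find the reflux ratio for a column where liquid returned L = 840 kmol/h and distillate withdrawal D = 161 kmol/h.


Reflux ratio definition: R = L / D (liquid returned / distillate withdrawn)
L = 840 kmol/h, D = 161 kmol/h
R = 840 / 161 = 5.217

5.217


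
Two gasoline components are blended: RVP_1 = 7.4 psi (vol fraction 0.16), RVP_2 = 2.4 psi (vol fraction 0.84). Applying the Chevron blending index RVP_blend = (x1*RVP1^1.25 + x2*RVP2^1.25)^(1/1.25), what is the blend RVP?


Chevron index: RVP_blend = (sum xi*RVPi^1.25)^(1/1.25)
RVP^1.25 terms: 0.16 * 7.4^1.25 + 0.84 * 2.4^1.25 = 4.46205
RVP_blend = 4.46205^(1/1.25) = 3.308

3.308 psi


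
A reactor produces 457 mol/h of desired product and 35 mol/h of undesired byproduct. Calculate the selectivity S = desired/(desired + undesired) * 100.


Selectivity = desired / (desired + undesired) * 100
Total products = 457 + 35 = 492 mol/h
S = 457 / 492 * 100
= 0.9289 * 100
= 92.89 %

92.89 %


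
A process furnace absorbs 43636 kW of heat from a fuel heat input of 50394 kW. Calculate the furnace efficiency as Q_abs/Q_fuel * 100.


Furnace efficiency = Q_absorbed / Q_fuel * 100
= 43636 / 50394 * 100 = 86.59

86.59 %


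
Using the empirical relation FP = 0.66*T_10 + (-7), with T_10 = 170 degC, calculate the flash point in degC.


FP = 0.66 * 170 + (-7) = 105.2

105.2 degC


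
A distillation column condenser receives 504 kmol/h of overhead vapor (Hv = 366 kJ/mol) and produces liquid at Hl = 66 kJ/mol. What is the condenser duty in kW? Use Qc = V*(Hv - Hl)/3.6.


Qc = 504 * (366 - 66) / 3.6 = 504 * 300 / 3.6 = 42000

42000 kW


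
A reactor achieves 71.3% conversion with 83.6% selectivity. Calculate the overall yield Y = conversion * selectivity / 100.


Overall yield = conversion (%) * selectivity (%) / 100
Conversion = 71.3%, Selectivity = 83.6%
Y = 71.3 * 83.6 / 100
= 59.6068 %

59.6068 %


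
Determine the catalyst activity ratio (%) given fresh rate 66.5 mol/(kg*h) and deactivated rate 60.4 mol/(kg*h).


Activity (%) = (rate_used / rate_fresh) * 100
rate_used = 60.4, rate_fresh = 66.5
= (60.4 / 66.5) * 100
= 0.9083 * 100 = 90.83

90.83 %


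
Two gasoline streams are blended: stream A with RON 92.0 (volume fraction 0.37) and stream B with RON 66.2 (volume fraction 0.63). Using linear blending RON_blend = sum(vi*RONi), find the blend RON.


Linear blending: RON_blend = sum(vi * RONi)
Contribution 1: 0.37 * 92.0 = 34.04
Contribution 2: 0.63 * 66.2 = 41.706
RON_blend = 34.04 + 41.706 = 75.746

75.746


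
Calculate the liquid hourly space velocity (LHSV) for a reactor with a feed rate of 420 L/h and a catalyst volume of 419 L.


LHSV = volumetric feed rate / catalyst volume
= 420 L/h / 419 L
= 1.002 h^-1

1.002 h^-1


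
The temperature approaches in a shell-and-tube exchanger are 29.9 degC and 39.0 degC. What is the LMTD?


LMTD = (dT1 - dT2) / ln(dT1/dT2)
= (29.9 - 39.0) / ln(29.9 / 39.0) = -9.1 / -0.265703 = 34.25

34.25 degC


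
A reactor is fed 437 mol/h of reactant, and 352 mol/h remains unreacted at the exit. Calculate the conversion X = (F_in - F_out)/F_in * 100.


X = (F_in - F_out) / F_in * 100
Moles reacted = 437 - 352 = 85
X = 85 / 437 * 100
= 0.1945 * 100
= 19.45 %

19.45 %


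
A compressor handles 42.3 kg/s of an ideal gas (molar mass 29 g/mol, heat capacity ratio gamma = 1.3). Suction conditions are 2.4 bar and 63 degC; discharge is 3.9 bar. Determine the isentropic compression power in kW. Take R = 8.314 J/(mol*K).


Isentropic work: W = m*(gamma/(gamma-1))*(R*T1/MW)*((P2/P1)^((gamma-1)/gamma) - 1)
T1 = 63 + 273.15 = 336.15 K
Pressure ratio = 3.9 / 2.4 = 1.625
Exponent = (1.3 - 1)/1.3 = 0.230769
(P2/P1)^exp - 1 = 1.625^0.230769 - 1 = 0.118558
W = 42.3 * 1.3 / 0.3 * 8.314 * 336.15 / 29 * 0.118558 = 2094

2094 kW


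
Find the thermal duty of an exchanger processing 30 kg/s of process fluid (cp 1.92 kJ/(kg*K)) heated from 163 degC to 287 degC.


Q = m_dot * cp * delta_T
delta_T = 287 - 163 = 124 K
Q = 30 * 1.92 * 124
= 57.6 * 124
= 7142.4 kW

7142.4 kW


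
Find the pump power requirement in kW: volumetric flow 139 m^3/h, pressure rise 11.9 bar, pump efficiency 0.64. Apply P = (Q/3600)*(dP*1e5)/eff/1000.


Q = 139 / 3600 = 0.0386111 m^3/s
P = 0.0386111 * (11.9 * 1e5) / 0.64 / 1000 = 71.79

71.79 kW


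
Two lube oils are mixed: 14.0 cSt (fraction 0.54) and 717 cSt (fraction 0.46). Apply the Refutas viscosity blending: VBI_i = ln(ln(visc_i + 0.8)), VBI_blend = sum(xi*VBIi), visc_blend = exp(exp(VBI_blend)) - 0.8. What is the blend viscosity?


Refutas method: VBN_i = 14.534*ln(ln(visc_i + 0.8)) + 10.975, blended linearly by mass fraction; since VBN is linear in VBI_i = ln(ln(visc_i + 0.8)) and the fractions sum to 1, blend VBI directly: visc = exp(exp(VBI_blend)) - 0.8
VBI_1 = ln(ln(14.0 + 0.8)) = 0.99126
VBI_2 = ln(ln(717 + 0.8)) = 1.88346
VBI_blend = 0.54 * 0.99126 + 0.46 * 1.88346 = 1.40167
visc_blend = exp(exp(1.40167)) - 0.8 = 57.29

57.29 cSt


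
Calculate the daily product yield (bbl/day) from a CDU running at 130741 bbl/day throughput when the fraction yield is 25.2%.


Crude throughput = 130741 bbl/day
Fraction yield = 25.2%
yield = throughput * fraction / 100
yield = 130741 * 25.2 / 100 = 32946.732

32946.732 bbl/day


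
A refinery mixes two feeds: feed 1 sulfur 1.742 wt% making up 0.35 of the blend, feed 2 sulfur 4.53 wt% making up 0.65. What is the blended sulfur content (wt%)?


Linear sulfur blending: S_blend = x1*S1 + x2*S2
Contribution 1: 0.35 * 1.742 = 0.6097 wt%
Contribution 2: 0.65 * 4.53 = 2.9445 wt%
S_blend = 0.6097 + 2.9445 = 3.5542

3.5542 wt%


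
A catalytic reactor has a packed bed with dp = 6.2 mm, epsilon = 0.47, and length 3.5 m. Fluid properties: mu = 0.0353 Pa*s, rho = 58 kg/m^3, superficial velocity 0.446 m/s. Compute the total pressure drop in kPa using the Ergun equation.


dp = 6.2 mm = 0.0062 m
Viscous term = 150*0.0353*0.446*(1-0.47)^2 / (0.0062^2*0.47^3) = 166217
Inertial term = 1.75*58*0.446^2*(1-0.47) / (0.0062*0.47^3) = 16623.6
dP/L = 166217 + 16623.6 = 182841 Pa/m
dP = 182841 * 3.5 / 1000 = 639.9 kPa

639.9 kPa


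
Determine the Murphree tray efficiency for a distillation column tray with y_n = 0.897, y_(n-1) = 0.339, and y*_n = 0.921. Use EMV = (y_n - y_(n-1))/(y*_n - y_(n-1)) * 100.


Murphree vapor efficiency: EMV = (y_n - y_(n-1)) / (y*_n - y_(n-1)) * 100
EMV = (0.897 - 0.339) / (0.921 - 0.339) * 100 = 0.558 / 0.582 * 100 = 95.88

95.88 %


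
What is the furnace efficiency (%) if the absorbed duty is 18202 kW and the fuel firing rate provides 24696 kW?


Furnace efficiency = Q_absorbed / Q_fuel * 100
= 18202 / 24696 * 100 = 73.70

73.70 %


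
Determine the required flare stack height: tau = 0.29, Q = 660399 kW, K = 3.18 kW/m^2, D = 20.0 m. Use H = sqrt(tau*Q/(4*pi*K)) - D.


tau*Q/(4*pi*K) = 0.29 * 660399 / (4 * pi * 3.18) = 4792.56
sqrt(4792.56) = 69.2283
H = 69.2283 - 20.0 = 49.23

49.23 m


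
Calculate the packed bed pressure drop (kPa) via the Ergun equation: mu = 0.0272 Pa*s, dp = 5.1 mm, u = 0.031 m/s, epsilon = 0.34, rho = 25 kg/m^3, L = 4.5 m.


dp = 5.1 mm = 0.0051 m
Viscous term = 150*0.0272*0.031*(1-0.34)^2 / (0.0051^2*0.34^3) = 53893
Inertial term = 1.75*25*0.031^2*(1-0.34) / (0.0051*0.34^3) = 138.433
dP/L = 53893 + 138.433 = 54031.4 Pa/m
dP = 54031.4 * 4.5 / 1000 = 243.1 kPa

243.1 kPa


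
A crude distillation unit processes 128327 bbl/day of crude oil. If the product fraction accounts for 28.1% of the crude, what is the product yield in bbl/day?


Crude throughput = 128327 bbl/day
Fraction yield = 28.1%
yield = throughput * fraction / 100
yield = 128327 * 28.1 / 100 = 36059.887

36059.887 bbl/day


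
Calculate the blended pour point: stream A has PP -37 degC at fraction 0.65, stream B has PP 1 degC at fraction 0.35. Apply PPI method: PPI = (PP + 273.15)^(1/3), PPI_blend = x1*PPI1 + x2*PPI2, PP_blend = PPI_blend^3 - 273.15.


PPI_1 = (-37 + 273.15)^(1/3) = 6.181056
PPI_2 = (1 + 273.15)^(1/3) = 6.49625
PPI_blend = 0.65 * 6.181056 + 0.35 * 6.49625 = 6.291374
PP_blend = 6.291374^3 - 273.15 = 249.0213 - 273.15 = -24.13

-24.13 degC


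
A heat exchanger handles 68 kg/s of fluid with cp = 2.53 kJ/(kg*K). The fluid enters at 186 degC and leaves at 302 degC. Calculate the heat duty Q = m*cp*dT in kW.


Q = m_dot * cp * delta_T
delta_T = 302 - 186 = 116 K
Q = 68 * 2.53 * 116
= 172.04 * 116
= 19956.64 kW

19956.64 kW


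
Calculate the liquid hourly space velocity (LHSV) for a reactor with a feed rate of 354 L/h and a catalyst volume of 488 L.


LHSV = volumetric feed rate / catalyst volume
= 354 L/h / 488 L
= 0.7254 h^-1

0.7254 h^-1


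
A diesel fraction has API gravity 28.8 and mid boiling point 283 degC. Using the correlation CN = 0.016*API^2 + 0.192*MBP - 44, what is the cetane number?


CN = 0.016 * 28.8^2 + 0.192 * 283 - 44
CN = 13.27104 + 54.336 - 44 = 23.60704

23.60704


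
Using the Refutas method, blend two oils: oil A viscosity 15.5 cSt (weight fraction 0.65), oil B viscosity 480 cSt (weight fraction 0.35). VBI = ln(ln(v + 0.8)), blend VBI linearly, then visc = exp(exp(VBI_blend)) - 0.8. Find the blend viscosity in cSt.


Refutas method: VBN_i = 14.534*ln(ln(visc_i + 0.8)) + 10.975, blended linearly by mass fraction; since VBN is linear in VBI_i = ln(ln(visc_i + 0.8)) and the fractions sum to 1, blend VBI directly: visc = exp(exp(VBI_blend)) - 0.8
VBI_1 = ln(ln(15.5 + 0.8)) = 1.02646
VBI_2 = ln(ln(480 + 0.8)) = 1.82058
VBI_blend = 0.65 * 1.02646 + 0.35 * 1.82058 = 1.3044
visc_blend = exp(exp(1.3044)) - 0.8 = 39.06

39.06 cSt


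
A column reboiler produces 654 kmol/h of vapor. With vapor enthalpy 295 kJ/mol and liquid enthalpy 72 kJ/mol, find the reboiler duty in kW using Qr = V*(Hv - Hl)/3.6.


Qr = 654 * (295 - 72) / 3.6 = 654 * 223 / 3.6 = 40510

40510 kW


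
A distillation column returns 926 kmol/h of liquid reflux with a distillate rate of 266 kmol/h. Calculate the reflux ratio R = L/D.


Reflux ratio definition: R = L / D (liquid returned / distillate withdrawn)
L = 926 kmol/h, D = 266 kmol/h
R = 926 / 266 = 3.481

3.481


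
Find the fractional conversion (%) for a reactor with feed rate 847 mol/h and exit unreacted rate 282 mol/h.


X = (F_in - F_out) / F_in * 100
Moles reacted = 847 - 282 = 565
X = 565 / 847 * 100
= 0.6671 * 100
= 66.71 %

66.71 %


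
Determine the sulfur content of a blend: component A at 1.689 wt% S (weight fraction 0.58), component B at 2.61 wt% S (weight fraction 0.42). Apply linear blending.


Linear sulfur blending: S_blend = x1*S1 + x2*S2
Contribution 1: 0.58 * 1.689 = 0.97962 wt%
Contribution 2: 0.42 * 2.61 = 1.0962 wt%
S_blend = 0.97962 + 1.0962 = 2.07582

2.07582 wt%


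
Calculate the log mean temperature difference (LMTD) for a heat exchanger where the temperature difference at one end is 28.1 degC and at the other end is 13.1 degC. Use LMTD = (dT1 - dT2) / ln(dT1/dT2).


LMTD = (dT1 - dT2) / ln(dT1/dT2)
= (28.1 - 13.1) / ln(28.1 / 13.1) = 15 / 0.763157 = 19.66

19.66 degC


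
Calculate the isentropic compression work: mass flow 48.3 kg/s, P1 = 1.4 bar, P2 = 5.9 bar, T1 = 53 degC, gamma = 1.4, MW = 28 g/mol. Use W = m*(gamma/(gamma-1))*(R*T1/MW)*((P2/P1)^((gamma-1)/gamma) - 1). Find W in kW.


Isentropic work: W = m*(gamma/(gamma-1))*(R*T1/MW)*((P2/P1)^((gamma-1)/gamma) - 1)
T1 = 53 + 273.15 = 326.15 K
Pressure ratio = 5.9 / 1.4 = 4.21429
Exponent = (1.4 - 1)/1.4 = 0.285714
(P2/P1)^exp - 1 = 4.21429^0.285714 - 1 = 0.508317
W = 48.3 * 1.4 / 0.4 * 8.314 * 326.15 / 28 * 0.508317 = 8322

8322 kW


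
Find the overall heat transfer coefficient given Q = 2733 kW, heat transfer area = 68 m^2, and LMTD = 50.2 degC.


From Q = U*A*LMTD, U = Q / (A * LMTD)
U = 2733 / (68 * 50.2) = 2733 / 3413.6 = 0.8006

0.8006 kW/(m^2*K)


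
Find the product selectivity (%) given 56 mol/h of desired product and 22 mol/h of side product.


Selectivity = desired / (desired + undesired) * 100
Total products = 56 + 22 = 78 mol/h
S = 56 / 78 * 100
= 0.7179 * 100
= 71.79 %

71.79 %


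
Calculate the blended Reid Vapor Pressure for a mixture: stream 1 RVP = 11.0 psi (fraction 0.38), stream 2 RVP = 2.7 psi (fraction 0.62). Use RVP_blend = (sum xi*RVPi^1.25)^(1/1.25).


Chevron index: RVP_blend = (sum xi*RVPi^1.25)^(1/1.25)
RVP^1.25 terms: 0.38 * 11.0^1.25 + 0.62 * 2.7^1.25 = 9.75829
RVP_blend = 9.75829^(1/1.25) = 6.187

6.187 psi


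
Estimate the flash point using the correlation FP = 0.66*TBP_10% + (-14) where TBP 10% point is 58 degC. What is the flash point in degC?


FP = 0.66 * 58 + (-14) = 24.28

24.28 degC


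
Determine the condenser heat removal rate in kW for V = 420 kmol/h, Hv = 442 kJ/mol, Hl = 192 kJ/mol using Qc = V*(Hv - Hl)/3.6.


Qc = 420 * (442 - 192) / 3.6 = 420 * 250 / 3.6 = 29170

29170 kW


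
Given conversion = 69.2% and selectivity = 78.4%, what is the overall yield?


Overall yield = conversion (%) * selectivity (%) / 100
Conversion = 69.2%, Selectivity = 78.4%
Y = 69.2 * 78.4 / 100
= 54.2528 %

54.2528 %


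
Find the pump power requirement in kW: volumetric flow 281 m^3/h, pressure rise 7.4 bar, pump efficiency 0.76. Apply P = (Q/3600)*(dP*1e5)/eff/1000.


Q = 281 / 3600 = 0.0780556 m^3/s
P = 0.0780556 * (7.4 * 1e5) / 0.76 / 1000 = 76.00

76.00 kW


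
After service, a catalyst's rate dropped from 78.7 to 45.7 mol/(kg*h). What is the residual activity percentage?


Activity (%) = (rate_used / rate_fresh) * 100
rate_used = 45.7, rate_fresh = 78.7
= (45.7 / 78.7) * 100
= 0.5807 * 100 = 58.07

58.07 %


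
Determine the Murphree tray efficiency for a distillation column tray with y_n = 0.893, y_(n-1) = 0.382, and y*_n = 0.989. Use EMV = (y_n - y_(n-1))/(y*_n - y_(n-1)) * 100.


Murphree vapor efficiency: EMV = (y_n - y_(n-1)) / (y*_n - y_(n-1)) * 100
EMV = (0.893 - 0.382) / (0.989 - 0.382) * 100 = 0.511 / 0.607 * 100 = 84.18

84.18 %


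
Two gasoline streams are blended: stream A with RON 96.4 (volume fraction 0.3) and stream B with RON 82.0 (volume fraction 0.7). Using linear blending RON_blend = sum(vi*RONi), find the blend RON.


Linear blending: RON_blend = sum(vi * RONi)
Contribution 1: 0.3 * 96.4 = 28.92
Contribution 2: 0.7 * 82.0 = 57.4
RON_blend = 28.92 + 57.4 = 86.32

86.32


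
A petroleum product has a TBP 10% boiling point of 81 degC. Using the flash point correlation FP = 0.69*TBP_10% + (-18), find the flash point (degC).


FP = 0.69 * 81 + (-18) = 37.89

37.89 degC


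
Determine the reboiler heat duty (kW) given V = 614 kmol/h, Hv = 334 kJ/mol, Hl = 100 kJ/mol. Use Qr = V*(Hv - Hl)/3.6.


Qr = 614 * (334 - 100) / 3.6 = 614 * 234 / 3.6 = 39910

39910 kW


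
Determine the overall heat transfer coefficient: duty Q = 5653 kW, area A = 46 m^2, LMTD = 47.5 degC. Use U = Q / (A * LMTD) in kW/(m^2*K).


From Q = U*A*LMTD, U = Q / (A * LMTD)
U = 5653 / (46 * 47.5) = 5653 / 2185 = 2.587

2.587 kW/(m^2*K)


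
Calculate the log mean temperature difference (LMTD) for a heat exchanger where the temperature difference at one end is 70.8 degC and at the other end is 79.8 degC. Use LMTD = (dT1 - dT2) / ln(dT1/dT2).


LMTD = (dT1 - dT2) / ln(dT1/dT2)
= (70.8 - 79.8) / ln(70.8 / 79.8) = -9 / -0.119665 = 75.21

75.21 degC


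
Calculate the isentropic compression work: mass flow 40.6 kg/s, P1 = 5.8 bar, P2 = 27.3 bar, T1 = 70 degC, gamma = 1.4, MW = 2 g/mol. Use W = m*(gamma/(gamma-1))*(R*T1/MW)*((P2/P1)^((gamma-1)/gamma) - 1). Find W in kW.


Isentropic work: W = m*(gamma/(gamma-1))*(R*T1/MW)*((P2/P1)^((gamma-1)/gamma) - 1)
T1 = 70 + 273.15 = 343.15 K
Pressure ratio = 27.3 / 5.8 = 4.7069
Exponent = (1.4 - 1)/1.4 = 0.285714
(P2/P1)^exp - 1 = 4.7069^0.285714 - 1 = 0.556717
W = 40.6 * 1.4 / 0.4 * 8.314 * 343.15 / 2 * 0.556717 = 112800

112800 kW


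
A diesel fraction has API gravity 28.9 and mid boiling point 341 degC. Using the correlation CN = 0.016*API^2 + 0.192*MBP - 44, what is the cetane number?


CN = 0.016 * 28.9^2 + 0.192 * 341 - 44
CN = 13.36336 + 65.472 - 44 = 34.83536

34.83536


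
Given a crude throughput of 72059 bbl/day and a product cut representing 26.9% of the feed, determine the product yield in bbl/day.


Crude throughput = 72059 bbl/day
Fraction yield = 26.9%
yield = throughput * fraction / 100
yield = 72059 * 26.9 / 100 = 19383.871

19383.871 bbl/day


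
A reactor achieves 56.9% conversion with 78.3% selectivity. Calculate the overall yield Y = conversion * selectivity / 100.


Overall yield = conversion (%) * selectivity (%) / 100
Conversion = 56.9%, Selectivity = 78.3%
Y = 56.9 * 78.3 / 100
= 44.5527 %

44.5527 %


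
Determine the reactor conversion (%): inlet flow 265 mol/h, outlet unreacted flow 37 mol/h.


X = (F_in - F_out) / F_in * 100
Moles reacted = 265 - 37 = 228
X = 228 / 265 * 100
= 0.8604 * 100
= 86.04 %

86.04 %


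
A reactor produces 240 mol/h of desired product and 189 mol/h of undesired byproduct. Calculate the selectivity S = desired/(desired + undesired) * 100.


Selectivity = desired / (desired + undesired) * 100
Total products = 240 + 189 = 429 mol/h
S = 240 / 429 * 100
= 0.5594 * 100
= 55.94 %

55.94 %


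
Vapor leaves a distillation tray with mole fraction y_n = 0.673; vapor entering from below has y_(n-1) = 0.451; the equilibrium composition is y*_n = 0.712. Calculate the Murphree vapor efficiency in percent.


Murphree vapor efficiency: EMV = (y_n - y_(n-1)) / (y*_n - y_(n-1)) * 100
EMV = (0.673 - 0.451) / (0.712 - 0.451) * 100 = 0.222 / 0.261 * 100 = 85.06

85.06 %


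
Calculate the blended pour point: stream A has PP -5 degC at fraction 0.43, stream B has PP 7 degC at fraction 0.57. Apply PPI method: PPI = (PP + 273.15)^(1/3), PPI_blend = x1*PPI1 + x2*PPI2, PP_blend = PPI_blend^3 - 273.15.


PPI_1 = (-5 + 273.15)^(1/3) = 6.448508
PPI_2 = (7 + 273.15)^(1/3) = 6.543301
PPI_blend = 0.43 * 6.448508 + 0.57 * 6.543301 = 6.50254
PP_blend = 6.50254^3 - 273.15 = 274.9471 - 273.15 = 1.8

1.8 degC


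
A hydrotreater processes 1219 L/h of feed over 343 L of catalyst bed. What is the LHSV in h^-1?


LHSV = volumetric feed rate / catalyst volume
= 1219 L/h / 343 L
= 3.554 h^-1

3.554 h^-1


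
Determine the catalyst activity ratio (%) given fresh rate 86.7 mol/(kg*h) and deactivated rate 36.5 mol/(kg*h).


Activity (%) = (rate_used / rate_fresh) * 100
rate_used = 36.5, rate_fresh = 86.7
= (36.5 / 86.7) * 100
= 0.4210 * 100 = 42.10

42.10 %


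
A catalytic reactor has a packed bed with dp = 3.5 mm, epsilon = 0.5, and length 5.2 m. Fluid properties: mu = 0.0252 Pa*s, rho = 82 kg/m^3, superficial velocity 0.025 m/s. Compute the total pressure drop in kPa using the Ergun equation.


dp = 3.5 mm = 0.0035 m
Viscous term = 150*0.0252*0.025*(1-0.5)^2 / (0.0035^2*0.5^3) = 15428.6
Inertial term = 1.75*82*0.025^2*(1-0.5) / (0.0035*0.5^3) = 102.5
dP/L = 15428.6 + 102.5 = 15531.1 Pa/m
dP = 15531.1 * 5.2 / 1000 = 80.76 kPa

80.76 kPa


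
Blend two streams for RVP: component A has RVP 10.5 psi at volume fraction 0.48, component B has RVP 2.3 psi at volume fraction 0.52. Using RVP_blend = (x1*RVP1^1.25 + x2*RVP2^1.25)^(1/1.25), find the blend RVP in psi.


Chevron index: RVP_blend = (sum xi*RVPi^1.25)^(1/1.25)
RVP^1.25 terms: 0.48 * 10.5^1.25 + 0.52 * 2.3^1.25 = 10.5454
RVP_blend = 10.5454^(1/1.25) = 6.583

6.583 psi


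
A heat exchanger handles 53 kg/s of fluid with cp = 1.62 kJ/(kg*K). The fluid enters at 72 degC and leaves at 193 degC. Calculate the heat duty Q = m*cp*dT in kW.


Q = m_dot * cp * delta_T
delta_T = 193 - 72 = 121 K
Q = 53 * 1.62 * 121
= 85.86 * 121
= 10389.06 kW

10389.06 kW


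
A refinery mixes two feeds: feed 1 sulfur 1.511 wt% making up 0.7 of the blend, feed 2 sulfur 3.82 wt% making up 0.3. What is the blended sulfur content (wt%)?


Linear sulfur blending: S_blend = x1*S1 + x2*S2
Contribution 1: 0.7 * 1.511 = 1.0577 wt%
Contribution 2: 0.3 * 3.82 = 1.146 wt%
S_blend = 1.0577 + 1.146 = 2.2037

2.2037 wt%


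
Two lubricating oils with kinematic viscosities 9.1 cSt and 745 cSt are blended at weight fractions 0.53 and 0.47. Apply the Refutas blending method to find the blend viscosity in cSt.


Refutas method: VBN_i = 14.534*ln(ln(visc_i + 0.8)) + 10.975, blended linearly by mass fraction; since VBN is linear in VBI_i = ln(ln(visc_i + 0.8)) and the fractions sum to 1, blend VBI directly: visc = exp(exp(VBI_blend)) - 0.8
VBI_1 = ln(ln(9.1 + 0.8)) = 0.829658
VBI_2 = ln(ln(745 + 0.8)) = 1.88926
VBI_blend = 0.53 * 0.829658 + 0.47 * 1.88926 = 1.32767
visc_blend = exp(exp(1.32767)) - 0.8 = 42.68

42.68 cSt


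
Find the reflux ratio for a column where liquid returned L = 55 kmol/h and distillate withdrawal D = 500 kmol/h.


Reflux ratio definition: R = L / D (liquid returned / distillate withdrawn)
L = 55 kmol/h, D = 500 kmol/h
R = 55 / 500 = 0.1100

0.1100


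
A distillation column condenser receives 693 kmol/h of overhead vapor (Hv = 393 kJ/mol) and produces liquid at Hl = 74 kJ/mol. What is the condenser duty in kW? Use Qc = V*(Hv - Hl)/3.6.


Qc = 693 * (393 - 74) / 3.6 = 693 * 319 / 3.6 = 61410

61410 kW


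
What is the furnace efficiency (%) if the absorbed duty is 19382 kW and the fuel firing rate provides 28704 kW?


Furnace efficiency = Q_absorbed / Q_fuel * 100
= 19382 / 28704 * 100 = 67.52

67.52 %


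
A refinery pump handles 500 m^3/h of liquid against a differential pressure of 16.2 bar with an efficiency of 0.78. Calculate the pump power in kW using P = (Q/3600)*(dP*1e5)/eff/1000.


Q = 500 / 3600 = 0.138889 m^3/s
P = 0.138889 * (16.2 * 1e5) / 0.78 / 1000 = 288.5

288.5 kW


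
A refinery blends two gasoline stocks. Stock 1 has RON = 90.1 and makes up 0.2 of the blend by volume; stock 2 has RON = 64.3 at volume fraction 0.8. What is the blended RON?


Linear blending: RON_blend = sum(vi * RONi)
Contribution 1: 0.2 * 90.1 = 18.02
Contribution 2: 0.8 * 64.3 = 51.44
RON_blend = 18.02 + 51.44 = 69.46

69.46


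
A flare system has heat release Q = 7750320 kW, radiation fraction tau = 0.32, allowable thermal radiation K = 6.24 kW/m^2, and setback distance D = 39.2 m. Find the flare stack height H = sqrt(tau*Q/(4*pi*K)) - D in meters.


tau*Q/(4*pi*K) = 0.32 * 7750320 / (4 * pi * 6.24) = 31628.2
sqrt(31628.2) = 177.843
H = 177.843 - 39.2 = 138.6

138.6 m


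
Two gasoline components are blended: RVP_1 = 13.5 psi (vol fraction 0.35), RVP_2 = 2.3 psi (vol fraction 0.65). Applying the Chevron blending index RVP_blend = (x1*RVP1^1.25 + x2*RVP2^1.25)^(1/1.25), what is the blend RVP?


Chevron index: RVP_blend = (sum xi*RVPi^1.25)^(1/1.25)
RVP^1.25 terms: 0.35 * 13.5^1.25 + 0.65 * 2.3^1.25 = 10.8981
RVP_blend = 10.8981^(1/1.25) = 6.759

6.759 psi


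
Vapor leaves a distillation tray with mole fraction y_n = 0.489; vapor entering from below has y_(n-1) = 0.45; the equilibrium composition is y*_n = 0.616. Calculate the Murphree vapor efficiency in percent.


Murphree vapor efficiency: EMV = (y_n - y_(n-1)) / (y*_n - y_(n-1)) * 100
EMV = (0.489 - 0.45) / (0.616 - 0.45) * 100 = 0.039 / 0.166 * 100 = 23.49

23.49 %


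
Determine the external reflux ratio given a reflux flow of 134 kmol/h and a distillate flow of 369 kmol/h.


Reflux ratio definition: R = L / D (liquid returned / distillate withdrawn)
L = 134 kmol/h, D = 369 kmol/h
R = 134 / 369 = 0.3631

0.3631


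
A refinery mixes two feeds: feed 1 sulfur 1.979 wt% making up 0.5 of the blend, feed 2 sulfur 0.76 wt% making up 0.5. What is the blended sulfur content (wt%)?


Linear sulfur blending: S_blend = x1*S1 + x2*S2
Contribution 1: 0.5 * 1.979 = 0.9895 wt%
Contribution 2: 0.5 * 0.76 = 0.38 wt%
S_blend = 0.9895 + 0.38 = 1.3695

1.3695 wt%


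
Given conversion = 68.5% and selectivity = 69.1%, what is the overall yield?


Overall yield = conversion (%) * selectivity (%) / 100
Conversion = 68.5%, Selectivity = 69.1%
Y = 68.5 * 69.1 / 100
= 47.3335 %

47.3335 %


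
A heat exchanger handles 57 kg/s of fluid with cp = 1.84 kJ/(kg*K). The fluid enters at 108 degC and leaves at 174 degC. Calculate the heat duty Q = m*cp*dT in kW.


Q = m_dot * cp * delta_T
delta_T = 174 - 108 = 66 K
Q = 57 * 1.84 * 66
= 104.88 * 66
= 6922.08 kW

6922.08 kW


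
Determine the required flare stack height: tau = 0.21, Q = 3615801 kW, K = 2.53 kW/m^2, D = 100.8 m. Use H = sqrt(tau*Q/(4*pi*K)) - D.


tau*Q/(4*pi*K) = 0.21 * 3615801 / (4 * pi * 2.53) = 23883.3
sqrt(23883.3) = 154.542
H = 154.542 - 100.8 = 53.74

53.74 m


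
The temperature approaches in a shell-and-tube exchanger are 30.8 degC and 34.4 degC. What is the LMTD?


LMTD = (dT1 - dT2) / ln(dT1/dT2)
= (30.8 - 34.4) / ln(30.8 / 34.4) = -3.6 / -0.110542 = 32.57

32.57 degC


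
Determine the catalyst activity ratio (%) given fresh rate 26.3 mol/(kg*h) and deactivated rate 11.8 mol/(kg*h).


Activity (%) = (rate_used / rate_fresh) * 100
rate_used = 11.8, rate_fresh = 26.3
= (11.8 / 26.3) * 100
= 0.4487 * 100 = 44.87

44.87 %


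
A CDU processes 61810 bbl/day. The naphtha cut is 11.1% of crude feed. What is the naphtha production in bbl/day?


Crude throughput = 61810 bbl/day
Fraction yield = 11.1%
yield = throughput * fraction / 100
yield = 61810 * 11.1 / 100 = 6860.91

6860.91 bbl/day


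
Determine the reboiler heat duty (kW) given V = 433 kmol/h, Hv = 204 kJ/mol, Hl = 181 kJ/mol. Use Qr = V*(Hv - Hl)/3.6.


Qr = 433 * (204 - 181) / 3.6 = 433 * 23 / 3.6 = 2766

2766 kW


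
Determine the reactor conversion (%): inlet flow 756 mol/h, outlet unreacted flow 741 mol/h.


X = (F_in - F_out) / F_in * 100
Moles reacted = 756 - 741 = 15
X = 15 / 756 * 100
= 0.01984 * 100
= 1.984 %

1.984 %


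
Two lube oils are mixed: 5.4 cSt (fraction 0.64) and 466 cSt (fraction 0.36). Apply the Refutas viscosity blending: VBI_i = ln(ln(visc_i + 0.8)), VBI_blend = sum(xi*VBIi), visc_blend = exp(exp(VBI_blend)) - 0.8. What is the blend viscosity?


Refutas method: VBN_i = 14.534*ln(ln(visc_i + 0.8)) + 10.975, blended linearly by mass fraction; since VBN is linear in VBI_i = ln(ln(visc_i + 0.8)) and the fractions sum to 1, blend VBI directly: visc = exp(exp(VBI_blend)) - 0.8
VBI_1 = ln(ln(5.4 + 0.8)) = 0.601333
VBI_2 = ln(ln(466 + 0.8)) = 1.81579
VBI_blend = 0.64 * 0.601333 + 0.36 * 1.81579 = 1.03854
visc_blend = exp(exp(1.03854)) - 0.8 = 16.06

16.06 cSt


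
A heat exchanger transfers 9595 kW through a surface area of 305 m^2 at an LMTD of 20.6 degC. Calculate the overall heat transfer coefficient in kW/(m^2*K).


From Q = U*A*LMTD, U = Q / (A * LMTD)
U = 9595 / (305 * 20.6) = 9595 / 6283 = 1.527

1.527 kW/(m^2*K)


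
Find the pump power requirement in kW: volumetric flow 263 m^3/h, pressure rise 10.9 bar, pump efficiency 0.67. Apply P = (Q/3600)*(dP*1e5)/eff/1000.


Q = 263 / 3600 = 0.0730556 m^3/s
P = 0.0730556 * (10.9 * 1e5) / 0.67 / 1000 = 118.9

118.9 kW


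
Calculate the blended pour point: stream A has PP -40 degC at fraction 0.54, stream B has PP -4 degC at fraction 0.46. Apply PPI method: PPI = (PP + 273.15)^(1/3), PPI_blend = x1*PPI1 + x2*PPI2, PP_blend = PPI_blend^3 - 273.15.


PPI_1 = (-40 + 273.15)^(1/3) = 6.15477
PPI_2 = (-4 + 273.15)^(1/3) = 6.456514
PPI_blend = 0.54 * 6.15477 + 0.46 * 6.456514 = 6.293572
PP_blend = 6.293572^3 - 273.15 = 249.2824 - 273.15 = -23.87

-23.87 degC


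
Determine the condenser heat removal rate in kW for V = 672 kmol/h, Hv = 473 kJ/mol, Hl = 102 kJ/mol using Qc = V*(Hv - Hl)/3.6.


Qc = 672 * (473 - 102) / 3.6 = 672 * 371 / 3.6 = 69250

69250 kW


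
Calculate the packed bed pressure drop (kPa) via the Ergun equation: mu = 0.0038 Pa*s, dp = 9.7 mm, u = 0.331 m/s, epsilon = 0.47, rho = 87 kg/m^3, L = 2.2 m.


dp = 9.7 mm = 0.0097 m
Viscous term = 150*0.0038*0.331*(1-0.47)^2 / (0.0097^2*0.47^3) = 5425.22
Inertial term = 1.75*87*0.331^2*(1-0.47) / (0.0097*0.47^3) = 8778.57
dP/L = 5425.22 + 8778.57 = 14203.8 Pa/m
dP = 14203.8 * 2.2 / 1000 = 31.25 kPa

31.25 kPa


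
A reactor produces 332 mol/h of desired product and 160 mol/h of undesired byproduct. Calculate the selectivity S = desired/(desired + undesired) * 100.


Selectivity = desired / (desired + undesired) * 100
Total products = 332 + 160 = 492 mol/h
S = 332 / 492 * 100
= 0.6748 * 100
= 67.48 %

67.48 %


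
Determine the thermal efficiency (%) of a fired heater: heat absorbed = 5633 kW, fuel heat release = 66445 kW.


Furnace efficiency = Q_absorbed / Q_fuel * 100
= 5633 / 66445 * 100 = 8.478

8.478 %


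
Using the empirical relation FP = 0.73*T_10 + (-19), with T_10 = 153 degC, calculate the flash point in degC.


FP = 0.73 * 153 + (-19) = 92.69

92.69 degC


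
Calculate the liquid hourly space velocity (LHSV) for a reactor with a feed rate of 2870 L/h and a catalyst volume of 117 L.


LHSV = volumetric feed rate / catalyst volume
= 2870 L/h / 117 L
= 24.53 h^-1

24.53 h^-1


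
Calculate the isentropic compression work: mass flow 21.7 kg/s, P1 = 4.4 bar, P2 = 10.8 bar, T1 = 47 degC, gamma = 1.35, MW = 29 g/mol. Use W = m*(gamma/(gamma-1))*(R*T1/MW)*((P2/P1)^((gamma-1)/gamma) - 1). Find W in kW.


Isentropic work: W = m*(gamma/(gamma-1))*(R*T1/MW)*((P2/P1)^((gamma-1)/gamma) - 1)
T1 = 47 + 273.15 = 320.15 K
Pressure ratio = 10.8 / 4.4 = 2.45455
Exponent = (1.35 - 1)/1.35 = 0.259259
(P2/P1)^exp - 1 = 2.45455^0.259259 - 1 = 0.262129
W = 21.7 * 1.35 / 0.35 * 8.314 * 320.15 / 29 * 0.262129 = 2014

2014 kW


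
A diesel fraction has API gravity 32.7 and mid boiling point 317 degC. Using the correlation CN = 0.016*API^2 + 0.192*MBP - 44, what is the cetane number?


CN = 0.016 * 32.7^2 + 0.192 * 317 - 44
CN = 17.10864 + 60.864 - 44 = 33.97264

33.97264


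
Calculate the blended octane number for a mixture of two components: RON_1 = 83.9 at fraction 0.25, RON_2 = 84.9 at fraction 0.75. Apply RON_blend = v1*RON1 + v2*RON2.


Linear blending: RON_blend = sum(vi * RONi)
Contribution 1: 0.25 * 83.9 = 20.975
Contribution 2: 0.75 * 84.9 = 63.675
RON_blend = 20.975 + 63.675 = 84.65

84.65


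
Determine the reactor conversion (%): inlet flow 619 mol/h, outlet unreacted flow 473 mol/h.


X = (F_in - F_out) / F_in * 100
Moles reacted = 619 - 473 = 146
X = 146 / 619 * 100
= 0.2359 * 100
= 23.59 %

23.59 %


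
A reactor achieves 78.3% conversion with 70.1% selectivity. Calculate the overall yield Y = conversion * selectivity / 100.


Overall yield = conversion (%) * selectivity (%) / 100
Conversion = 78.3%, Selectivity = 70.1%
Y = 78.3 * 70.1 / 100
= 54.8883 %

54.8883 %


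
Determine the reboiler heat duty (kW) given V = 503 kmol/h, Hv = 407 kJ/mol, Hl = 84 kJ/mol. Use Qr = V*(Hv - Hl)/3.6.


Qr = 503 * (407 - 84) / 3.6 = 503 * 323 / 3.6 = 45130

45130 kW


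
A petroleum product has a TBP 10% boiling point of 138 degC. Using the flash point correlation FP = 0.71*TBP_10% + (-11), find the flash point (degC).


FP = 0.71 * 138 + (-11) = 86.98

86.98 degC


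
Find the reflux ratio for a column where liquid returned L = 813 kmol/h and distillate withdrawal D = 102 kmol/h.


Reflux ratio definition: R = L / D (liquid returned / distillate withdrawn)
L = 813 kmol/h, D = 102 kmol/h
R = 813 / 102 = 7.971

7.971


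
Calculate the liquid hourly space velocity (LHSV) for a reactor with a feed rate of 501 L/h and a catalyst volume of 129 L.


LHSV = volumetric feed rate / catalyst volume
= 501 L/h / 129 L
= 3.884 h^-1

3.884 h^-1
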